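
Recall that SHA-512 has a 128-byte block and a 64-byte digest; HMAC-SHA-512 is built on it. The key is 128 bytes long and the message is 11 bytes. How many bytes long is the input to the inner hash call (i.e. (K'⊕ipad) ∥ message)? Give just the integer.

139

Key is 128 ≤ 128 bytes, zero-padded: |K'| = 128.
Inner input = (K'⊕ipad) ∥ m → 128 + 11 = 139 bytes.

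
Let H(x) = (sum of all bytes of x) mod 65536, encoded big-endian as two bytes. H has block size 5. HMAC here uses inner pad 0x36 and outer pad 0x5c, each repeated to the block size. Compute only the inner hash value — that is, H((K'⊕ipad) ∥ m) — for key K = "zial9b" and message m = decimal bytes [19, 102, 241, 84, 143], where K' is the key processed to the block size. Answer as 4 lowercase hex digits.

Key "zial9b" = 7a 69 61 6c 39 62 is 6 bytes > B = 5, so hash it first: H(key) = 02 4b, then zero-pad to 5 bytes: K' = 02 4b 00 00 00.
K' ⊕ ipad = 34 7d 36 36 36.
Inner input = 34 7d 36 36 36 ∥ 13 66 f1 54 8f.
Inner hash: sum = 52+125+54+54+54+19+102+241+84+143 = 928 → 03 a0.

03a0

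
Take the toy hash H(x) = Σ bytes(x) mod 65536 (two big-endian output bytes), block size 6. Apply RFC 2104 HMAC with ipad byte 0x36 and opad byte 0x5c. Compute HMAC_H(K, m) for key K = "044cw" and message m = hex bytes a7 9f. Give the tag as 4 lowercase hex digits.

Key "044cw" = 30 34 34 63 77 is 5 bytes ≤ B = 6; zero-pad to 6 bytes: K' = 30 34 34 63 77 00.
K' ⊕ ipad = 06 02 02 55 41 36.  K' ⊕ opad = 6c 68 68 3f 2b 5c.
Inner input = (K'⊕ipad) ∥ m = 06 02 02 55 41 36 ∥ a7 9f.
Inner hash: sum = 6+2+2+85+65+54+167+159 = 540 → 02 1c.
Outer input = (K'⊕opad) ∥ inner = 6c 68 68 3f 2b 5c ∥ 02 1c.
Outer hash (tag): sum = 108+104+104+63+43+92+2+28 = 544 → 02 20.

0220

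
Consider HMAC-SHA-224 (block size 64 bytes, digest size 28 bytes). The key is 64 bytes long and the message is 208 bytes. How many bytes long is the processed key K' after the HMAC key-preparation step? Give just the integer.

Key is 64 ≤ 64 bytes, zero-padded: |K'| = 64.

64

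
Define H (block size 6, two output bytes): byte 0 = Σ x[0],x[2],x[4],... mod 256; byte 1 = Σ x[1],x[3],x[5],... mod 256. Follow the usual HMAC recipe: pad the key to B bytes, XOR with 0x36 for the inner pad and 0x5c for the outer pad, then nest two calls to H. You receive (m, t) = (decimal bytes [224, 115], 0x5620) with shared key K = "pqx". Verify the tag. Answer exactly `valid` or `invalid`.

Key "pqx" = 70 71 78 is 3 bytes ≤ B = 6; zero-pad to 6 bytes: K' = 70 71 78 00 00 00.
K' ⊕ ipad = 46 47 4e 36 36 36; K' ⊕ opad = 2c 2d 24 5c 5c 5c.
Inner hash: even-index sum = 426 mod 256 = 170; odd-index sum = 294 mod 256 = 38 → aa 26.
Outer hash (recomputed tag): even-index sum = 342 mod 256 = 86; odd-index sum = 267 mod 256 = 11 → 56 0b.
Recomputed tag = 560b; claimed = 5620 → mismatch.

invalid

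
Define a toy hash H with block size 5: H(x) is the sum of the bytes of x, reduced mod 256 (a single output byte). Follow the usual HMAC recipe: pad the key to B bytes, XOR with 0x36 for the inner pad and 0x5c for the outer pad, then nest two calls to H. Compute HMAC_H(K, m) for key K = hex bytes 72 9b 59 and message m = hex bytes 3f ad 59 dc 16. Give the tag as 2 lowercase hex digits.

Key hex bytes 72 9b 59 is 3 bytes ≤ B = 5; zero-pad to 5 bytes: K' = 72 9b 59 00 00.
K' ⊕ ipad = 44 ad 6f 36 36.  K' ⊕ opad = 2e c7 05 5c 5c.
Inner input = (K'⊕ipad) ∥ m = 44 ad 6f 36 36 ∥ 3f ad 59 dc 16.
Inner hash: sum = 68+173+111+54+54+63+173+89+220+22 = 1027; mod 256 = 3 → 03.
Outer input = (K'⊕opad) ∥ inner = 2e c7 05 5c 5c ∥ 03.
Outer hash (tag): sum = 46+199+5+92+92+3 = 437; mod 256 = 181 → b5.

b5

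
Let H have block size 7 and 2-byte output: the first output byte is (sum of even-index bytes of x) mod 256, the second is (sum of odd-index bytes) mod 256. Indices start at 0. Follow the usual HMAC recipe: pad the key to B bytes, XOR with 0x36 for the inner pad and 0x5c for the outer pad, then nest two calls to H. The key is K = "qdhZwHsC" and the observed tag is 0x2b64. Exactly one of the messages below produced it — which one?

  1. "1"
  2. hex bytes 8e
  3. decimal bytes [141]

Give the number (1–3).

3

Key "qdhZwHsC" = 71 64 68 5a 77 48 73 43 is 8 bytes > B = 7, so hash it first: H(key) = c3 49, then zero-pad to 7 bytes: K' = c3 49 00 00 00 00 00.
K' ⊕ ipad = f5 7f 36 36 36 36 36; K' ⊕ opad = 9f 15 5c 5c 5c 5c 5c.
m1: inner = H(f5 7f 36 36 36 36 36 31) = 97 1c; tag = H(9f 15 5c 5c 5c 5c 5c 97 1c) = cf64
m2: inner = H(f5 7f 36 36 36 36 36 8e) = 97 79; tag = H(9f 15 5c 5c 5c 5c 5c 97 79) = 2c64
m3: inner = H(f5 7f 36 36 36 36 36 8d) = 97 78; tag = H(9f 15 5c 5c 5c 5c 5c 97 78) = 2b64 ← matches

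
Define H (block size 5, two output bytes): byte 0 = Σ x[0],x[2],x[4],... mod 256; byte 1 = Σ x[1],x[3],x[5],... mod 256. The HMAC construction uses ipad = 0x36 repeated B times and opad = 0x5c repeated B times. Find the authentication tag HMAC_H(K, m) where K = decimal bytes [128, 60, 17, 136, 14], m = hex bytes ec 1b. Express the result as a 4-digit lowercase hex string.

Key decimal bytes [128, 60, 17, 136, 14] = 80 3c 11 88 0e is exactly B = 5 bytes: K' = 80 3c 11 88 0e.
K' ⊕ ipad = b6 0a 27 be 38.  K' ⊕ opad = dc 60 4d d4 52.
Inner input = (K'⊕ipad) ∥ m = b6 0a 27 be 38 ∥ ec 1b.
Inner hash: even-index sum = 304 mod 256 = 48; odd-index sum = 436 mod 256 = 180 → 30 b4.
Outer input = (K'⊕opad) ∥ inner = dc 60 4d d4 52 ∥ 30 b4.
Outer hash (tag): even-index sum = 559 mod 256 = 47; odd-index sum = 356 mod 256 = 100 → 2f 64.

2f64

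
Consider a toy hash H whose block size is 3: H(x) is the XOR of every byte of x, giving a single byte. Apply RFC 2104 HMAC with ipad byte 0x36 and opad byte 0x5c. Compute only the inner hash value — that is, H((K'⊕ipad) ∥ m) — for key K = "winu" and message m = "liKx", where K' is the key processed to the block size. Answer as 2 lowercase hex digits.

Key "winu" = 77 69 6e 75 is 4 bytes > B = 3, so hash it first: H(key) = 05, then zero-pad to 3 bytes: K' = 05 00 00.
K' ⊕ ipad = 33 36 36.
Inner input = 33 36 36 ∥ 6c 69 4b 78.
Inner hash: XOR 33⊕36⊕36⊕6c⊕69⊕4b⊕78 = 05.

05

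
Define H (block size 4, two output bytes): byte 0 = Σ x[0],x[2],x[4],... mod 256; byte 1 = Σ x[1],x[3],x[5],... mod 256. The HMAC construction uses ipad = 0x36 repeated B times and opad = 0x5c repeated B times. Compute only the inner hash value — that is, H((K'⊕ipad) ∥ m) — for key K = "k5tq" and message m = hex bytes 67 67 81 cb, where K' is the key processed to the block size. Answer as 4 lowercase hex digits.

Key "k5tq" = 6b 35 74 71 is exactly B = 4 bytes: K' = 6b 35 74 71.
K' ⊕ ipad = 5d 03 42 47.
Inner input = 5d 03 42 47 ∥ 67 67 81 cb.
Inner hash: even-index sum = 391 mod 256 = 135; odd-index sum = 380 mod 256 = 124 → 87 7c.

877c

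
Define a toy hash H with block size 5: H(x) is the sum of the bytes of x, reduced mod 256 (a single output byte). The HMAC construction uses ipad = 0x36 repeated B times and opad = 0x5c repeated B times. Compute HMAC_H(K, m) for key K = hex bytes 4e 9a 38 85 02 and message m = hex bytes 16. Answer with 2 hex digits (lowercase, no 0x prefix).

Key hex bytes 4e 9a 38 85 02 is exactly B = 5 bytes: K' = 4e 9a 38 85 02.
K' ⊕ ipad = 78 ac 0e b3 34.  K' ⊕ opad = 12 c6 64 d9 5e.
Inner input = (K'⊕ipad) ∥ m = 78 ac 0e b3 34 ∥ 16.
Inner hash: sum = 120+172+14+179+52+22 = 559; mod 256 = 47 → 2f.
Outer input = (K'⊕opad) ∥ inner = 12 c6 64 d9 5e ∥ 2f.
Outer hash (tag): sum = 18+198+100+217+94+47 = 674; mod 256 = 162 → a2.

a2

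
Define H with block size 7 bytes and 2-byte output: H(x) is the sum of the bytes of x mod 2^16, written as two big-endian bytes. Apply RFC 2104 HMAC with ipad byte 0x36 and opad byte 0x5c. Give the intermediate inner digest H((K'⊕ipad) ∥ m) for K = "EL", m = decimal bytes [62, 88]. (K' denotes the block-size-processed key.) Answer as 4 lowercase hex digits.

0291

Key "EL" = 45 4c is 2 bytes ≤ B = 7; zero-pad to 7 bytes: K' = 45 4c 00 00 00 00 00.
K' ⊕ ipad = 73 7a 36 36 36 36 36.
Inner input = 73 7a 36 36 36 36 36 ∥ 3e 58.
Inner hash: sum = 115+122+54+54+54+54+54+62+88 = 657 → 02 91.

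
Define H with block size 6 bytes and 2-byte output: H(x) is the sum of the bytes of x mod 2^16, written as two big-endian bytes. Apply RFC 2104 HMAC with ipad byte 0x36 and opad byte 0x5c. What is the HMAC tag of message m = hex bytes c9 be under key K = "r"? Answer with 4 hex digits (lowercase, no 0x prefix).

02d5

Key "r" = 72 is 1 byte ≤ B = 6; zero-pad to 6 bytes: K' = 72 00 00 00 00 00.
K' ⊕ ipad = 44 36 36 36 36 36.  K' ⊕ opad = 2e 5c 5c 5c 5c 5c.
Inner input = (K'⊕ipad) ∥ m = 44 36 36 36 36 36 ∥ c9 be.
Inner hash: sum = 68+54+54+54+54+54+201+190 = 729 → 02 d9.
Outer input = (K'⊕opad) ∥ inner = 2e 5c 5c 5c 5c 5c ∥ 02 d9.
Outer hash (tag): sum = 46+92+92+92+92+92+2+217 = 725 → 02 d5.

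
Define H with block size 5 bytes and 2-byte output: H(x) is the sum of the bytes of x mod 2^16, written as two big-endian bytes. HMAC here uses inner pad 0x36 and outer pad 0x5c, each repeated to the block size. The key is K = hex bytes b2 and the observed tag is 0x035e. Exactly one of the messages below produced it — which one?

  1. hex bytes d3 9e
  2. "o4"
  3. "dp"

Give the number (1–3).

Key hex bytes b2 is 1 byte ≤ B = 5; zero-pad to 5 bytes: K' = b2 00 00 00 00.
K' ⊕ ipad = 84 36 36 36 36; K' ⊕ opad = ee 5c 5c 5c 5c.
m1: inner = H(84 36 36 36 36 d3 9e) = 02 cd; tag = H(ee 5c 5c 5c 5c 02 cd) = 032d
m2: inner = H(84 36 36 36 36 6f 34) = 01 ff; tag = H(ee 5c 5c 5c 5c 01 ff) = 035e ← matches
m3: inner = H(84 36 36 36 36 64 70) = 02 30; tag = H(ee 5c 5c 5c 5c 02 30) = 0290

2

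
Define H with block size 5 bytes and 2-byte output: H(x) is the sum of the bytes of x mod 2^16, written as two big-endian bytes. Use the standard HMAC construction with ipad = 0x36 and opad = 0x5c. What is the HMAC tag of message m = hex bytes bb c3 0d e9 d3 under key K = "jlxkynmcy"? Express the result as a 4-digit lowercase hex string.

Key "jlxkynmcy" = 6a 6c 78 6b 79 6e 6d 63 79 is 9 bytes > B = 5, so hash it first: H(key) = 03 e9, then zero-pad to 5 bytes: K' = 03 e9 00 00 00.
K' ⊕ ipad = 35 df 36 36 36.  K' ⊕ opad = 5f b5 5c 5c 5c.
Inner input = (K'⊕ipad) ∥ m = 35 df 36 36 36 ∥ bb c3 0d e9 d3.
Inner hash: sum = 53+223+54+54+54+187+195+13+233+211 = 1277 → 04 fd.
Outer input = (K'⊕opad) ∥ inner = 5f b5 5c 5c 5c ∥ 04 fd.
Outer hash (tag): sum = 95+181+92+92+92+4+253 = 809 → 03 29.

0329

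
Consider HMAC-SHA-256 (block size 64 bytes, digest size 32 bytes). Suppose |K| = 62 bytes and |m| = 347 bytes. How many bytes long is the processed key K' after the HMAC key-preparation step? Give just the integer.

Key is 62 ≤ 64 bytes, zero-padded: |K'| = 64.

64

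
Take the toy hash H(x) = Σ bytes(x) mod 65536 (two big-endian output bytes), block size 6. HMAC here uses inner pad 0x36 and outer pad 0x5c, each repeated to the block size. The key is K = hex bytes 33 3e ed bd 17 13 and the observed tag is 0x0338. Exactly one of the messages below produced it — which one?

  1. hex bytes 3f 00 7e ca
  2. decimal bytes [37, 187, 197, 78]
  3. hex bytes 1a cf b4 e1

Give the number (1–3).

3

Key hex bytes 33 3e ed bd 17 13 is exactly B = 6 bytes: K' = 33 3e ed bd 17 13.
K' ⊕ ipad = 05 08 db 8b 21 25; K' ⊕ opad = 6f 62 b1 e1 4b 4f.
m1: inner = H(05 08 db 8b 21 25 3f 00 7e ca) = 03 40; tag = H(6f 62 b1 e1 4b 4f 03 40) = 0340
m2: inner = H(05 08 db 8b 21 25 25 bb c5 4e) = 03 ac; tag = H(6f 62 b1 e1 4b 4f 03 ac) = 03ac
m3: inner = H(05 08 db 8b 21 25 1a cf b4 e1) = 04 37; tag = H(6f 62 b1 e1 4b 4f 04 37) = 0338 ← matches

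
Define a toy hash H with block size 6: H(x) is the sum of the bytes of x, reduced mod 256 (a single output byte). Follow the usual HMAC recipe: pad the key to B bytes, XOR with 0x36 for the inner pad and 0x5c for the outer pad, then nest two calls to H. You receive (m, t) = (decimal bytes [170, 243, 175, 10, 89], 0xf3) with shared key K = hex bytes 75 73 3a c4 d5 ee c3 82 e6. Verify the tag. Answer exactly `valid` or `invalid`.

valid

Key hex bytes 75 73 3a c4 d5 ee c3 82 e6 is 9 bytes > B = 6, so hash it first: H(key) = d4, then zero-pad to 6 bytes: K' = d4 00 00 00 00 00.
K' ⊕ ipad = e2 36 36 36 36 36; K' ⊕ opad = 88 5c 5c 5c 5c 5c.
Inner hash: sum = 226+54+54+54+54+54+170+243+175+10+89 = 1183; mod 256 = 159 → 9f.
Outer hash (recomputed tag): sum = 136+92+92+92+92+92+159 = 755; mod 256 = 243 → f3.
Recomputed tag = f3; claimed = f3 → match.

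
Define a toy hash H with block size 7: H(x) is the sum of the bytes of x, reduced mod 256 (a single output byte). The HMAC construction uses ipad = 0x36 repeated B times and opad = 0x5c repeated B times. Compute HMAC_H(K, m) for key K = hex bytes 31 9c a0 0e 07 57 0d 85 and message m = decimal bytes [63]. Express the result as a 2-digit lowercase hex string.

Key hex bytes 31 9c a0 0e 07 57 0d 85 is 8 bytes > B = 7, so hash it first: H(key) = 6b, then zero-pad to 7 bytes: K' = 6b 00 00 00 00 00 00.
K' ⊕ ipad = 5d 36 36 36 36 36 36.  K' ⊕ opad = 37 5c 5c 5c 5c 5c 5c.
Inner input = (K'⊕ipad) ∥ m = 5d 36 36 36 36 36 36 ∥ 3f.
Inner hash: sum = 93+54+54+54+54+54+54+63 = 480; mod 256 = 224 → e0.
Outer input = (K'⊕opad) ∥ inner = 37 5c 5c 5c 5c 5c 5c ∥ e0.
Outer hash (tag): sum = 55+92+92+92+92+92+92+224 = 831; mod 256 = 63 → 3f.

3f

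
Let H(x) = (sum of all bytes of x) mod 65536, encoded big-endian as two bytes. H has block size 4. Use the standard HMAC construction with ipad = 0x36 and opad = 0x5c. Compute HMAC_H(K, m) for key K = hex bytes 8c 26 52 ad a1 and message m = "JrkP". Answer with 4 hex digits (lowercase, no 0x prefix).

Key hex bytes 8c 26 52 ad a1 is 5 bytes > B = 4, so hash it first: H(key) = 02 52, then zero-pad to 4 bytes: K' = 02 52 00 00.
K' ⊕ ipad = 34 64 36 36.  K' ⊕ opad = 5e 0e 5c 5c.
Inner input = (K'⊕ipad) ∥ m = 34 64 36 36 ∥ 4a 72 6b 50.
Inner hash: sum = 52+100+54+54+74+114+107+80 = 635 → 02 7b.
Outer input = (K'⊕opad) ∥ inner = 5e 0e 5c 5c ∥ 02 7b.
Outer hash (tag): sum = 94+14+92+92+2+123 = 417 → 01 a1.

01a1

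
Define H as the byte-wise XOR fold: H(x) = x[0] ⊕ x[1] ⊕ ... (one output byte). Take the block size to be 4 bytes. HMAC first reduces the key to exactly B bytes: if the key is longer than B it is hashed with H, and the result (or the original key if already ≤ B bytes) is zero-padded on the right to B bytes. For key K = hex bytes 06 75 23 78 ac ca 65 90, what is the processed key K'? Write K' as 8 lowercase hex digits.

bb000000

|K| = 8 > B = 4, so first hash the key.
H(K): XOR 06⊕75⊕23⊕78⊕ac⊕ca⊕65⊕90 = bb.
Zero-pad H(K) = bb to 4 bytes: K' = bb 00 00 00.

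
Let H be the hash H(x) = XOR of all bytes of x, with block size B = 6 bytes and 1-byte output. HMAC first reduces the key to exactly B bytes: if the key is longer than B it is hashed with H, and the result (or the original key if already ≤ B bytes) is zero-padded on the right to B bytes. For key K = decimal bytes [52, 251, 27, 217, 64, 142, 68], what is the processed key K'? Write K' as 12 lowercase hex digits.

870000000000

|K| = 7 > B = 6, so first hash the key.
H(K): XOR 34⊕fb⊕1b⊕d9⊕40⊕8e⊕44 = 87.
Zero-pad H(K) = 87 to 6 bytes: K' = 87 00 00 00 00 00.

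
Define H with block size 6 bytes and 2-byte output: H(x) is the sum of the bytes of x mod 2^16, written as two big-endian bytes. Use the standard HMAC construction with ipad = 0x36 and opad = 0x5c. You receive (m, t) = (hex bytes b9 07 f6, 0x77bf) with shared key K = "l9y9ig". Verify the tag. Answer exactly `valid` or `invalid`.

invalid

Key "l9y9ig" = 6c 39 79 39 69 67 is exactly B = 6 bytes: K' = 6c 39 79 39 69 67.
K' ⊕ ipad = 5a 0f 4f 0f 5f 51; K' ⊕ opad = 30 65 25 65 35 3b.
Inner hash: sum = 90+15+79+15+95+81+185+7+246 = 813 → 03 2d.
Outer hash (recomputed tag): sum = 48+101+37+101+53+59+3+45 = 447 → 01 bf.
Recomputed tag = 01bf; claimed = 77bf → mismatch.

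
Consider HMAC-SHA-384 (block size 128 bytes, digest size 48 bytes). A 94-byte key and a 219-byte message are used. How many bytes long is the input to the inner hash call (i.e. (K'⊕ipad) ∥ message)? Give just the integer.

Key is 94 ≤ 128 bytes, zero-padded: |K'| = 128.
Inner input = (K'⊕ipad) ∥ m → 128 + 219 = 347 bytes.

347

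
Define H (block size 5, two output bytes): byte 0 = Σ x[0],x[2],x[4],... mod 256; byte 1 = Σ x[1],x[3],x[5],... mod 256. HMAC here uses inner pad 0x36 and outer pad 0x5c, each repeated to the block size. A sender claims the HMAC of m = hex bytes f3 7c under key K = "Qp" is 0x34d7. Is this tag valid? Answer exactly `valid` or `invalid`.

valid

Key "Qp" = 51 70 is 2 bytes ≤ B = 5; zero-pad to 5 bytes: K' = 51 70 00 00 00.
K' ⊕ ipad = 67 46 36 36 36; K' ⊕ opad = 0d 2c 5c 5c 5c.
Inner hash: even-index sum = 335 mod 256 = 79; odd-index sum = 367 mod 256 = 111 → 4f 6f.
Outer hash (recomputed tag): even-index sum = 308 mod 256 = 52; odd-index sum = 215 mod 256 = 215 → 34 d7.
Recomputed tag = 34d7; claimed = 34d7 → match.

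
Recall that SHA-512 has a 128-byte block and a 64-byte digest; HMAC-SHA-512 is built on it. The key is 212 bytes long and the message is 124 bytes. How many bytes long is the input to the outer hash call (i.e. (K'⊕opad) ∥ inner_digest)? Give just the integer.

Key is 212 > 128 bytes, so it is hashed to 64 bytes then zero-padded to 128: |K'| = 128.
Outer input = (K'⊕opad) ∥ H(inner) → 128 + 64 = 192 bytes.

192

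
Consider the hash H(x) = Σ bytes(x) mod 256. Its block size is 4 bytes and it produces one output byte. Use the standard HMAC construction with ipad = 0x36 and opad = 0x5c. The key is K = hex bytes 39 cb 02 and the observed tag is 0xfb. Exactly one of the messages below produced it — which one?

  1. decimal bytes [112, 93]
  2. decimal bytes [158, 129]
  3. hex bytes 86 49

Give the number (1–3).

Key hex bytes 39 cb 02 is 3 bytes ≤ B = 4; zero-pad to 4 bytes: K' = 39 cb 02 00.
K' ⊕ ipad = 0f fd 34 36; K' ⊕ opad = 65 97 5e 5c.
m1: inner = H(0f fd 34 36 70 5d) = 43; tag = H(65 97 5e 5c 43) = f9
m2: inner = H(0f fd 34 36 9e 81) = 95; tag = H(65 97 5e 5c 95) = 4b
m3: inner = H(0f fd 34 36 86 49) = 45; tag = H(65 97 5e 5c 45) = fb ← matches

3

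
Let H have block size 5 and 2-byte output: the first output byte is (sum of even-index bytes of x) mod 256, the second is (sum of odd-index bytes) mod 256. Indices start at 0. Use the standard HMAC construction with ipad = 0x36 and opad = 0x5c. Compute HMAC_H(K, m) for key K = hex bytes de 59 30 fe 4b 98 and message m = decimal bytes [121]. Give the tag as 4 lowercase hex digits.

Key hex bytes de 59 30 fe 4b 98 is 6 bytes > B = 5, so hash it first: H(key) = 59 ef, then zero-pad to 5 bytes: K' = 59 ef 00 00 00.
K' ⊕ ipad = 6f d9 36 36 36.  K' ⊕ opad = 05 b3 5c 5c 5c.
Inner input = (K'⊕ipad) ∥ m = 6f d9 36 36 36 ∥ 79.
Inner hash: even-index sum = 219 mod 256 = 219; odd-index sum = 392 mod 256 = 136 → db 88.
Outer input = (K'⊕opad) ∥ inner = 05 b3 5c 5c 5c ∥ db 88.
Outer hash (tag): even-index sum = 325 mod 256 = 69; odd-index sum = 490 mod 256 = 234 → 45 ea.

45ea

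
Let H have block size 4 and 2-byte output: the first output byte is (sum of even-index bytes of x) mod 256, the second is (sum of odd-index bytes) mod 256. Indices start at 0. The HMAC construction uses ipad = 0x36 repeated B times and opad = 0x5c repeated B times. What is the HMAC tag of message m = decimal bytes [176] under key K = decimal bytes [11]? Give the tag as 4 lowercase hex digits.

d624

Key decimal bytes [11] = 0b is 1 byte ≤ B = 4; zero-pad to 4 bytes: K' = 0b 00 00 00.
K' ⊕ ipad = 3d 36 36 36.  K' ⊕ opad = 57 5c 5c 5c.
Inner input = (K'⊕ipad) ∥ m = 3d 36 36 36 ∥ b0.
Inner hash: even-index sum = 291 mod 256 = 35; odd-index sum = 108 mod 256 = 108 → 23 6c.
Outer input = (K'⊕opad) ∥ inner = 57 5c 5c 5c ∥ 23 6c.
Outer hash (tag): even-index sum = 214 mod 256 = 214; odd-index sum = 292 mod 256 = 36 → d6 24.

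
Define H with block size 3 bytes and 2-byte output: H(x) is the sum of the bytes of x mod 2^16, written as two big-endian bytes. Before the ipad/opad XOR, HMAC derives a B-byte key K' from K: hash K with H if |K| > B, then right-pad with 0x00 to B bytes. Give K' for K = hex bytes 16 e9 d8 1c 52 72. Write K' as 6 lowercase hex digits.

02b700

|K| = 6 > B = 3, so first hash the key.
H(K): sum = 22+233+216+28+82+114 = 695 → 02 b7.
Zero-pad H(K) = 02 b7 to 3 bytes: K' = 02 b7 00.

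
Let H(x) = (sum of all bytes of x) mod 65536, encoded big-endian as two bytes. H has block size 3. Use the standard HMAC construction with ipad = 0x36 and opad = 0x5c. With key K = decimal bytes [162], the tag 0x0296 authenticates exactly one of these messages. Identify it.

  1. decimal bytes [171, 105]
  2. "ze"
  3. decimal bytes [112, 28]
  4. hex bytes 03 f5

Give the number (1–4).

2

Key decimal bytes [162] = a2 is 1 byte ≤ B = 3; zero-pad to 3 bytes: K' = a2 00 00.
K' ⊕ ipad = 94 36 36; K' ⊕ opad = fe 5c 5c.
m1: inner = H(94 36 36 ab 69) = 02 14; tag = H(fe 5c 5c 02 14) = 01cc
m2: inner = H(94 36 36 7a 65) = 01 df; tag = H(fe 5c 5c 01 df) = 0296 ← matches
m3: inner = H(94 36 36 70 1c) = 01 8c; tag = H(fe 5c 5c 01 8c) = 0243
m4: inner = H(94 36 36 03 f5) = 01 f8; tag = H(fe 5c 5c 01 f8) = 02af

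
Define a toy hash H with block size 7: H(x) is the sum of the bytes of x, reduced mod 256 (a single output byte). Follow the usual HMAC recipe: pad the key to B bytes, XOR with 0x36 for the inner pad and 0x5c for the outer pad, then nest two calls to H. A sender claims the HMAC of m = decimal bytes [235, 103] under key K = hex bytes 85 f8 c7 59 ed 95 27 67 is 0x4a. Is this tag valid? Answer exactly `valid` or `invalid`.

Key hex bytes 85 f8 c7 59 ed 95 27 67 is 8 bytes > B = 7, so hash it first: H(key) = ad, then zero-pad to 7 bytes: K' = ad 00 00 00 00 00 00.
K' ⊕ ipad = 9b 36 36 36 36 36 36; K' ⊕ opad = f1 5c 5c 5c 5c 5c 5c.
Inner hash: sum = 155+54+54+54+54+54+54+235+103 = 817; mod 256 = 49 → 31.
Outer hash (recomputed tag): sum = 241+92+92+92+92+92+92+49 = 842; mod 256 = 74 → 4a.
Recomputed tag = 4a; claimed = 4a → match.

valid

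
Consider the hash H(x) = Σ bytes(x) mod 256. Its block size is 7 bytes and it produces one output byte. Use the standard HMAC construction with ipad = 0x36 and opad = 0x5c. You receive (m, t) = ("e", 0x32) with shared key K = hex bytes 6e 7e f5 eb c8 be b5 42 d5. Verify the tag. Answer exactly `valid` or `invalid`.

Key hex bytes 6e 7e f5 eb c8 be b5 42 d5 is 9 bytes > B = 7, so hash it first: H(key) = 1e, then zero-pad to 7 bytes: K' = 1e 00 00 00 00 00 00.
K' ⊕ ipad = 28 36 36 36 36 36 36; K' ⊕ opad = 42 5c 5c 5c 5c 5c 5c.
Inner hash: sum = 40+54+54+54+54+54+54+101 = 465; mod 256 = 209 → d1.
Outer hash (recomputed tag): sum = 66+92+92+92+92+92+92+209 = 827; mod 256 = 59 → 3b.
Recomputed tag = 3b; claimed = 32 → mismatch.

invalid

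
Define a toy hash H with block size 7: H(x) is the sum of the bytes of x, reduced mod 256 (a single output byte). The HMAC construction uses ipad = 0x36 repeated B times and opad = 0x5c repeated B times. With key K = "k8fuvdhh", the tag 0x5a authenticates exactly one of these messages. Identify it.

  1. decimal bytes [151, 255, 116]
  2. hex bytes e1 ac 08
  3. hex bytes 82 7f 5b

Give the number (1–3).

3

Key "k8fuvdhh" = 6b 38 66 75 76 64 68 68 is 8 bytes > B = 7, so hash it first: H(key) = 28, then zero-pad to 7 bytes: K' = 28 00 00 00 00 00 00.
K' ⊕ ipad = 1e 36 36 36 36 36 36; K' ⊕ opad = 74 5c 5c 5c 5c 5c 5c.
m1: inner = H(1e 36 36 36 36 36 36 97 ff 74) = 6c; tag = H(74 5c 5c 5c 5c 5c 5c 6c) = 08
m2: inner = H(1e 36 36 36 36 36 36 e1 ac 08) = f7; tag = H(74 5c 5c 5c 5c 5c 5c f7) = 93
m3: inner = H(1e 36 36 36 36 36 36 82 7f 5b) = be; tag = H(74 5c 5c 5c 5c 5c 5c be) = 5a ← matches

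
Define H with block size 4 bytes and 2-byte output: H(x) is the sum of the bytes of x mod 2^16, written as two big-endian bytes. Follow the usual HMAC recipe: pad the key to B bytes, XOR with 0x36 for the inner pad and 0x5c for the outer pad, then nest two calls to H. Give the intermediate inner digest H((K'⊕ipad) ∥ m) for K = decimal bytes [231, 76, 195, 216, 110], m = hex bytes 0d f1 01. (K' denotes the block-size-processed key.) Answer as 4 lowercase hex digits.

01aa

Key decimal bytes [231, 76, 195, 216, 110] = e7 4c c3 d8 6e is 5 bytes > B = 4, so hash it first: H(key) = 03 3c, then zero-pad to 4 bytes: K' = 03 3c 00 00.
K' ⊕ ipad = 35 0a 36 36.
Inner input = 35 0a 36 36 ∥ 0d f1 01.
Inner hash: sum = 53+10+54+54+13+241+1 = 426 → 01 aa.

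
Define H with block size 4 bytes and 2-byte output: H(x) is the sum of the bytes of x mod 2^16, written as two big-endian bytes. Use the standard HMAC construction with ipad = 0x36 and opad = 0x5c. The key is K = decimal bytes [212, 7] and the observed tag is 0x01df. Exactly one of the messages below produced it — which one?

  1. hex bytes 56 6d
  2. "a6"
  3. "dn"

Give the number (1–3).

Key decimal bytes [212, 7] = d4 07 is 2 bytes ≤ B = 4; zero-pad to 4 bytes: K' = d4 07 00 00.
K' ⊕ ipad = e2 31 36 36; K' ⊕ opad = 88 5b 5c 5c.
m1: inner = H(e2 31 36 36 56 6d) = 02 42; tag = H(88 5b 5c 5c 02 42) = 01df ← matches
m2: inner = H(e2 31 36 36 61 36) = 02 16; tag = H(88 5b 5c 5c 02 16) = 01b3
m3: inner = H(e2 31 36 36 64 6e) = 02 51; tag = H(88 5b 5c 5c 02 51) = 01ee

1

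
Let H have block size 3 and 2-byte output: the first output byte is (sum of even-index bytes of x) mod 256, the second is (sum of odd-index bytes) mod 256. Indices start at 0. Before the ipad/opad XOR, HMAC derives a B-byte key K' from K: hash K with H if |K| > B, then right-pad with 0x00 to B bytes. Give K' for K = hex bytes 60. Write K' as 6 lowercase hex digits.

Key hex bytes 60 is 1 byte ≤ B = 3; zero-pad to 3 bytes: K' = 60 00 00.

600000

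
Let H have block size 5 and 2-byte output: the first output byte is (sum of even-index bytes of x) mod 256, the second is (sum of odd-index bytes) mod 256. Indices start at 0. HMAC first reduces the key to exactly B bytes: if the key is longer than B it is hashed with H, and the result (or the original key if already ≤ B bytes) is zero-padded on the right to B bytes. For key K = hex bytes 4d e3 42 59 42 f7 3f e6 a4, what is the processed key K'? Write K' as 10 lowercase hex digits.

b419000000

|K| = 9 > B = 5, so first hash the key.
H(K): even-index sum = 436 mod 256 = 180; odd-index sum = 793 mod 256 = 25 → b4 19.
Zero-pad H(K) = b4 19 to 5 bytes: K' = b4 19 00 00 00.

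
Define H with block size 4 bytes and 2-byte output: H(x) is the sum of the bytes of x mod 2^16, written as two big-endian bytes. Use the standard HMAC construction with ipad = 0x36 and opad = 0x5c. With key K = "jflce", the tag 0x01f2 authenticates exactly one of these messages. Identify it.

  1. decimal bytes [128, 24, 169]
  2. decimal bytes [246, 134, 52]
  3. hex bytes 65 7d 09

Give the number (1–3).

2

Key "jflce" = 6a 66 6c 63 65 is 5 bytes > B = 4, so hash it first: H(key) = 02 04, then zero-pad to 4 bytes: K' = 02 04 00 00.
K' ⊕ ipad = 34 32 36 36; K' ⊕ opad = 5e 58 5c 5c.
m1: inner = H(34 32 36 36 80 18 a9) = 02 13; tag = H(5e 58 5c 5c 02 13) = 0183
m2: inner = H(34 32 36 36 f6 86 34) = 02 82; tag = H(5e 58 5c 5c 02 82) = 01f2 ← matches
m3: inner = H(34 32 36 36 65 7d 09) = 01 bd; tag = H(5e 58 5c 5c 01 bd) = 022c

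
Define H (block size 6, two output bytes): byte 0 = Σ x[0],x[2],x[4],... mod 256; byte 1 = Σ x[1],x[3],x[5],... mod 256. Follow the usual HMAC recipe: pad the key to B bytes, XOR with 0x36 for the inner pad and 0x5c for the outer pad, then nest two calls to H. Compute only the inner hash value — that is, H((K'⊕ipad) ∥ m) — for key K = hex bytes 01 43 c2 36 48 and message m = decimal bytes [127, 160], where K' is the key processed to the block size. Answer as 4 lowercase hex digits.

284b

Key hex bytes 01 43 c2 36 48 is 5 bytes ≤ B = 6; zero-pad to 6 bytes: K' = 01 43 c2 36 48 00.
K' ⊕ ipad = 37 75 f4 00 7e 36.
Inner input = 37 75 f4 00 7e 36 ∥ 7f a0.
Inner hash: even-index sum = 552 mod 256 = 40; odd-index sum = 331 mod 256 = 75 → 28 4b.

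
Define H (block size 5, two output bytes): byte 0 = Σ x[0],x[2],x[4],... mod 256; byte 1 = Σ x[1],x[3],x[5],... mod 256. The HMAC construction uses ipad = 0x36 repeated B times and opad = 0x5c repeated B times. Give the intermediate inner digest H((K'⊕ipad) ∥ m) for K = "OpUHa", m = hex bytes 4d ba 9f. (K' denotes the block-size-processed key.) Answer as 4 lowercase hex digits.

Key "OpUHa" = 4f 70 55 48 61 is exactly B = 5 bytes: K' = 4f 70 55 48 61.
K' ⊕ ipad = 79 46 63 7e 57.
Inner input = 79 46 63 7e 57 ∥ 4d ba 9f.
Inner hash: even-index sum = 493 mod 256 = 237; odd-index sum = 432 mod 256 = 176 → ed b0.

edb0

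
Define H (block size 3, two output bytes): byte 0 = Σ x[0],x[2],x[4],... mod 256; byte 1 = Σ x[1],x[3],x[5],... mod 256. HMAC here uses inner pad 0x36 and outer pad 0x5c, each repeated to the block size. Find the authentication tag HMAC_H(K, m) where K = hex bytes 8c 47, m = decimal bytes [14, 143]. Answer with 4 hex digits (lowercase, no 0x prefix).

Key hex bytes 8c 47 is 2 bytes ≤ B = 3; zero-pad to 3 bytes: K' = 8c 47 00.
K' ⊕ ipad = ba 71 36.  K' ⊕ opad = d0 1b 5c.
Inner input = (K'⊕ipad) ∥ m = ba 71 36 ∥ 0e 8f.
Inner hash: even-index sum = 383 mod 256 = 127; odd-index sum = 127 mod 256 = 127 → 7f 7f.
Outer input = (K'⊕opad) ∥ inner = d0 1b 5c ∥ 7f 7f.
Outer hash (tag): even-index sum = 427 mod 256 = 171; odd-index sum = 154 mod 256 = 154 → ab 9a.

ab9a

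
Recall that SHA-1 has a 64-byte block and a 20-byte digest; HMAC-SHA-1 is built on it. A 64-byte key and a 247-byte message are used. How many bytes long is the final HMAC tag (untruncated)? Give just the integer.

20

The tag is one SHA-1 digest: 20 bytes.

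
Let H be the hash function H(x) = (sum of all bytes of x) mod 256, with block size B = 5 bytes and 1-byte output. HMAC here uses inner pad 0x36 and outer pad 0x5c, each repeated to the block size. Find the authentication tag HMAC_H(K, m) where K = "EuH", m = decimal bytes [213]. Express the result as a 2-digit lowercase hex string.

83

Key "EuH" = 45 75 48 is 3 bytes ≤ B = 5; zero-pad to 5 bytes: K' = 45 75 48 00 00.
K' ⊕ ipad = 73 43 7e 36 36.  K' ⊕ opad = 19 29 14 5c 5c.
Inner input = (K'⊕ipad) ∥ m = 73 43 7e 36 36 ∥ d5.
Inner hash: sum = 115+67+126+54+54+213 = 629; mod 256 = 117 → 75.
Outer input = (K'⊕opad) ∥ inner = 19 29 14 5c 5c ∥ 75.
Outer hash (tag): sum = 25+41+20+92+92+117 = 387; mod 256 = 131 → 83.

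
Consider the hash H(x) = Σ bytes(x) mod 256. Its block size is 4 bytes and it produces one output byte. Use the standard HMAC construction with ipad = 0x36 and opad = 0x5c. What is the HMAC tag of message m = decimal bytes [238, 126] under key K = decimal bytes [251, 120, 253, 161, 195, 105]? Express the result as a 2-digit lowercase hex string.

8e

Key decimal bytes [251, 120, 253, 161, 195, 105] = fb 78 fd a1 c3 69 is 6 bytes > B = 4, so hash it first: H(key) = 3d, then zero-pad to 4 bytes: K' = 3d 00 00 00.
K' ⊕ ipad = 0b 36 36 36.  K' ⊕ opad = 61 5c 5c 5c.
Inner input = (K'⊕ipad) ∥ m = 0b 36 36 36 ∥ ee 7e.
Inner hash: sum = 11+54+54+54+238+126 = 537; mod 256 = 25 → 19.
Outer input = (K'⊕opad) ∥ inner = 61 5c 5c 5c ∥ 19.
Outer hash (tag): sum = 97+92+92+92+25 = 398; mod 256 = 142 → 8e.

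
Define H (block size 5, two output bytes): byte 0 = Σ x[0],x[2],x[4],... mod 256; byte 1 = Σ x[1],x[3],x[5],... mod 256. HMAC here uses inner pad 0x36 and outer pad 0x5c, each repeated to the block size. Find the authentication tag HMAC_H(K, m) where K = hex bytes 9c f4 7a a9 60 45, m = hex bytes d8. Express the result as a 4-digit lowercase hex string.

Key hex bytes 9c f4 7a a9 60 45 is 6 bytes > B = 5, so hash it first: H(key) = 76 e2, then zero-pad to 5 bytes: K' = 76 e2 00 00 00.
K' ⊕ ipad = 40 d4 36 36 36.  K' ⊕ opad = 2a be 5c 5c 5c.
Inner input = (K'⊕ipad) ∥ m = 40 d4 36 36 36 ∥ d8.
Inner hash: even-index sum = 172 mod 256 = 172; odd-index sum = 482 mod 256 = 226 → ac e2.
Outer input = (K'⊕opad) ∥ inner = 2a be 5c 5c 5c ∥ ac e2.
Outer hash (tag): even-index sum = 452 mod 256 = 196; odd-index sum = 454 mod 256 = 198 → c4 c6.

c4c6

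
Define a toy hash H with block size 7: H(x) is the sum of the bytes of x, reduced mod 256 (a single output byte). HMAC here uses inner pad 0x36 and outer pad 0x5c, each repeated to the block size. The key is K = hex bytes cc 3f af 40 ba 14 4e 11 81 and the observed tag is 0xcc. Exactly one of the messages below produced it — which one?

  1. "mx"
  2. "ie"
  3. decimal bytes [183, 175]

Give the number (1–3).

Key hex bytes cc 3f af 40 ba 14 4e 11 81 is 9 bytes > B = 7, so hash it first: H(key) = a8, then zero-pad to 7 bytes: K' = a8 00 00 00 00 00 00.
K' ⊕ ipad = 9e 36 36 36 36 36 36; K' ⊕ opad = f4 5c 5c 5c 5c 5c 5c.
m1: inner = H(9e 36 36 36 36 36 36 6d 78) = c7; tag = H(f4 5c 5c 5c 5c 5c 5c c7) = e3
m2: inner = H(9e 36 36 36 36 36 36 69 65) = b0; tag = H(f4 5c 5c 5c 5c 5c 5c b0) = cc ← matches
m3: inner = H(9e 36 36 36 36 36 36 b7 af) = 48; tag = H(f4 5c 5c 5c 5c 5c 5c 48) = 64

2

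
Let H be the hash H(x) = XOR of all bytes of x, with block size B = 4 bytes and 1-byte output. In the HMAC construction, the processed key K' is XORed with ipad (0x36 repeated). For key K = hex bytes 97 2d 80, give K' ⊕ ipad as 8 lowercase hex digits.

a11bb636

Key hex bytes 97 2d 80 is 3 bytes ≤ B = 4; zero-pad to 4 bytes: K' = 97 2d 80 00.
XOR each byte with 0x36: 97⊕36=a1, 2d⊕36=1b, 80⊕36=b6, 00⊕36=36.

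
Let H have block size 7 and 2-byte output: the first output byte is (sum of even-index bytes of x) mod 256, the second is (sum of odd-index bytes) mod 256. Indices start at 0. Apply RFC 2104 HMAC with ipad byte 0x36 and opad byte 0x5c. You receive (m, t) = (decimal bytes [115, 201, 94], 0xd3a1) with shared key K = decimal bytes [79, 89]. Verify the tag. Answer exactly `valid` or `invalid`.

Key decimal bytes [79, 89] = 4f 59 is 2 bytes ≤ B = 7; zero-pad to 7 bytes: K' = 4f 59 00 00 00 00 00.
K' ⊕ ipad = 79 6f 36 36 36 36 36; K' ⊕ opad = 13 05 5c 5c 5c 5c 5c.
Inner hash: even-index sum = 484 mod 256 = 228; odd-index sum = 428 mod 256 = 172 → e4 ac.
Outer hash (recomputed tag): even-index sum = 467 mod 256 = 211; odd-index sum = 417 mod 256 = 161 → d3 a1.
Recomputed tag = d3a1; claimed = d3a1 → match.

valid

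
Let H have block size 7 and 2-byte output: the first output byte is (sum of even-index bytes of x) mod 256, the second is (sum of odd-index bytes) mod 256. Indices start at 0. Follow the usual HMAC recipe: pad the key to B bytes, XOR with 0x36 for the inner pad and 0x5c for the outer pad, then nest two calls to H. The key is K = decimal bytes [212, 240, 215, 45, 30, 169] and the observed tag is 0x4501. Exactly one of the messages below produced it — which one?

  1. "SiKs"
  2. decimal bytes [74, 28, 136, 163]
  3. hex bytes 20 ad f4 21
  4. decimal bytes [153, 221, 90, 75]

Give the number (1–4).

Key decimal bytes [212, 240, 215, 45, 30, 169] = d4 f0 d7 2d 1e a9 is 6 bytes ≤ B = 7; zero-pad to 7 bytes: K' = d4 f0 d7 2d 1e a9 00.
K' ⊕ ipad = e2 c6 e1 1b 28 9f 36; K' ⊕ opad = 88 ac 8b 71 42 f5 5c.
m1: inner = H(e2 c6 e1 1b 28 9f 36 53 69 4b 73) = fd 1e; tag = H(88 ac 8b 71 42 f5 5c fd 1e) = cf0f
m2: inner = H(e2 c6 e1 1b 28 9f 36 4a 1c 88 a3) = e0 52; tag = H(88 ac 8b 71 42 f5 5c e0 52) = 03f2
m3: inner = H(e2 c6 e1 1b 28 9f 36 20 ad f4 21) = ef 94; tag = H(88 ac 8b 71 42 f5 5c ef 94) = 4501 ← matches
m4: inner = H(e2 c6 e1 1b 28 9f 36 99 dd 5a 4b) = 49 73; tag = H(88 ac 8b 71 42 f5 5c 49 73) = 245b

3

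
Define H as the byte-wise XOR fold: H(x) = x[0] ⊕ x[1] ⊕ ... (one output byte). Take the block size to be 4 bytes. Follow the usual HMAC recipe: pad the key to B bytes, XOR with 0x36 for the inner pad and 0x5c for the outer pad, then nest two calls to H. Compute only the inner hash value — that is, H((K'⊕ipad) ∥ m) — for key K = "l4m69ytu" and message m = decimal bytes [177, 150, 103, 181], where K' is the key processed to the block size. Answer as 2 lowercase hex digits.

Key "l4m69ytu" = 6c 34 6d 36 39 79 74 75 is 8 bytes > B = 4, so hash it first: H(key) = 42, then zero-pad to 4 bytes: K' = 42 00 00 00.
K' ⊕ ipad = 74 36 36 36.
Inner input = 74 36 36 36 ∥ b1 96 67 b5.
Inner hash: XOR 74⊕36⊕36⊕36⊕b1⊕96⊕67⊕b5 = b7.

b7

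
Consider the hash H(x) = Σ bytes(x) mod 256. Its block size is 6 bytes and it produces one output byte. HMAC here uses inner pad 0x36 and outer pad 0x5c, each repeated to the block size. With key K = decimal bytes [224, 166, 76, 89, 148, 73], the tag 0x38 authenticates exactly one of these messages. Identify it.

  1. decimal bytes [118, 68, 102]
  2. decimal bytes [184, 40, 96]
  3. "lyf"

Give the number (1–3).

1

Key decimal bytes [224, 166, 76, 89, 148, 73] = e0 a6 4c 59 94 49 is exactly B = 6 bytes: K' = e0 a6 4c 59 94 49.
K' ⊕ ipad = d6 90 7a 6f a2 7f; K' ⊕ opad = bc fa 10 05 c8 15.
m1: inner = H(d6 90 7a 6f a2 7f 76 44 66) = 90; tag = H(bc fa 10 05 c8 15 90) = 38 ← matches
m2: inner = H(d6 90 7a 6f a2 7f b8 28 60) = b0; tag = H(bc fa 10 05 c8 15 b0) = 58
m3: inner = H(d6 90 7a 6f a2 7f 6c 79 66) = bb; tag = H(bc fa 10 05 c8 15 bb) = 63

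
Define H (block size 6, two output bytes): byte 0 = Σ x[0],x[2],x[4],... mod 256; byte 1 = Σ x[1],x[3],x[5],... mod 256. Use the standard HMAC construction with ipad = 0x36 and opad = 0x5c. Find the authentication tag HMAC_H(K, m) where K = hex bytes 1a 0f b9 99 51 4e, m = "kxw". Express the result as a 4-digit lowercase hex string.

3c02

Key hex bytes 1a 0f b9 99 51 4e is exactly B = 6 bytes: K' = 1a 0f b9 99 51 4e.
K' ⊕ ipad = 2c 39 8f af 67 78.  K' ⊕ opad = 46 53 e5 c5 0d 12.
Inner input = (K'⊕ipad) ∥ m = 2c 39 8f af 67 78 ∥ 6b 78 77.
Inner hash: even-index sum = 516 mod 256 = 4; odd-index sum = 472 mod 256 = 216 → 04 d8.
Outer input = (K'⊕opad) ∥ inner = 46 53 e5 c5 0d 12 ∥ 04 d8.
Outer hash (tag): even-index sum = 316 mod 256 = 60; odd-index sum = 514 mod 256 = 2 → 3c 02.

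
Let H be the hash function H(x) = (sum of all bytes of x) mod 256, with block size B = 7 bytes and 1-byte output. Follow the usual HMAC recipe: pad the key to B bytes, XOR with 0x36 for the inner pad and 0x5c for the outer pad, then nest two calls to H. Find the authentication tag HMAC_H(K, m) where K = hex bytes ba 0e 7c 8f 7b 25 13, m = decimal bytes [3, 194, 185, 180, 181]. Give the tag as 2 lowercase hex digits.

Key hex bytes ba 0e 7c 8f 7b 25 13 is exactly B = 7 bytes: K' = ba 0e 7c 8f 7b 25 13.
K' ⊕ ipad = 8c 38 4a b9 4d 13 25.  K' ⊕ opad = e6 52 20 d3 27 79 4f.
Inner input = (K'⊕ipad) ∥ m = 8c 38 4a b9 4d 13 25 ∥ 03 c2 b9 b4 b5.
Inner hash: sum = 140+56+74+185+77+19+37+3+194+185+180+181 = 1331; mod 256 = 51 → 33.
Outer input = (K'⊕opad) ∥ inner = e6 52 20 d3 27 79 4f ∥ 33.
Outer hash (tag): sum = 230+82+32+211+39+121+79+51 = 845; mod 256 = 77 → 4d.

4d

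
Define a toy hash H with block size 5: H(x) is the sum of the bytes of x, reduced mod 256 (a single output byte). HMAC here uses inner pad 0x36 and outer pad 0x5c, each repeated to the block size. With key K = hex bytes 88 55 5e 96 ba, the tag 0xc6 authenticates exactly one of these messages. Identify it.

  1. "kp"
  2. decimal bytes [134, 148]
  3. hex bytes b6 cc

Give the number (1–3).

3

Key hex bytes 88 55 5e 96 ba is exactly B = 5 bytes: K' = 88 55 5e 96 ba.
K' ⊕ ipad = be 63 68 a0 8c; K' ⊕ opad = d4 09 02 ca e6.
m1: inner = H(be 63 68 a0 8c 6b 70) = 90; tag = H(d4 09 02 ca e6 90) = 1f
m2: inner = H(be 63 68 a0 8c 86 94) = cf; tag = H(d4 09 02 ca e6 cf) = 5e
m3: inner = H(be 63 68 a0 8c b6 cc) = 37; tag = H(d4 09 02 ca e6 37) = c6 ← matches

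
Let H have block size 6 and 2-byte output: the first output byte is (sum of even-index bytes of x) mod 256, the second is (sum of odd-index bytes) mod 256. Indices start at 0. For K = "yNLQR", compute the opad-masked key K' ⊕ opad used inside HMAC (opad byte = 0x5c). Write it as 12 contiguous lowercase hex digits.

2512100d0e5c

Key "yNLQR" = 79 4e 4c 51 52 is 5 bytes ≤ B = 6; zero-pad to 6 bytes: K' = 79 4e 4c 51 52 00.
XOR each byte with 0x5c: 79⊕5c=25, 4e⊕5c=12, 4c⊕5c=10, 51⊕5c=0d, 52⊕5c=0e, 00⊕5c=5c.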